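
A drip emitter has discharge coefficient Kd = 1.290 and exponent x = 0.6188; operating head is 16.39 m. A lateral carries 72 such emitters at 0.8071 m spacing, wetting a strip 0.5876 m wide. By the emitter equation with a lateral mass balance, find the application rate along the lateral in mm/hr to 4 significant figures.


Approach: apply the emitter equation with a lateral mass balance, q = Kd*h^x; Q = n*q; rate = Q/(n*spacing*width).
Step 1 — single emitter flow (q = Kd*h^x):
  q = 1.290 * 16.39^0.6188 = 7.28067 L/hr
Step 2 — total lateral flow: Q = 72 * 7.28067 = 524.208 L/hr
Step 3 — wetted area: A = 72 * 0.8071 * 0.5876 = 34.1461 m^2
Step 4 — application rate: Q/A = 524.208/34.1461 = 15.35 mm/hr
Therefore the application rate along the lateral = 15.35 mm/hr.


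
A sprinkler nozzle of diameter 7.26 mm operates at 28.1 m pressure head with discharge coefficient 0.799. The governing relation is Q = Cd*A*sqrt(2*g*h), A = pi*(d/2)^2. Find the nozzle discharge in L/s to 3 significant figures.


A = pi*(7.26e-3/2)^2 = 4.1396e-05 m^2
Q = 0.799 * 4.1396e-05 * sqrt(2*9.81*28.1) * 1000 = 0.777 L/s
Therefore the nozzle discharge = 0.777 L/s.


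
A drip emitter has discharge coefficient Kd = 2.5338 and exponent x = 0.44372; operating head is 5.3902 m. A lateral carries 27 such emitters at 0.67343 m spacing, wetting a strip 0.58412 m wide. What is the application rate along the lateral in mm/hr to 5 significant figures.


Approach: apply the emitter equation with a lateral mass balance, q = Kd*h^x; Q = n*q; rate = Q/(n*spacing*width).
Step 1 — single emitter flow (q = Kd*h^x):
  q = 2.5338 * 5.3902^0.44372 = 5.350570 L/hr
Step 2 — total lateral flow: Q = 27 * 5.350570 = 144.4654 L/hr
Step 3 — wetted area: A = 27 * 0.67343 * 0.58412 = 10.62083 m^2
Step 4 — application rate: Q/A = 144.4654/10.62083 = 13.602 mm/hr
Therefore the application rate along the lateral = 13.602 mm/hr.


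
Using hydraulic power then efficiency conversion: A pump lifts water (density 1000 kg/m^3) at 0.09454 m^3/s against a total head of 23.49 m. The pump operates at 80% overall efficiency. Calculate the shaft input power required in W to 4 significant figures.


Approach: apply hydraulic power then efficiency conversion, P = rho*g*Q*H; P_in = P/eta.
Step 1 — hydraulic power (P = rho*g*Q*H):
  P = 1000 * 9.81 * 0.09454 * 23.49 = 21785.5 W
Step 2 — input power: P_in = P/eta = 21785.5 / 0.8 = 27230 W
Therefore the shaft input power required = 27230 W.


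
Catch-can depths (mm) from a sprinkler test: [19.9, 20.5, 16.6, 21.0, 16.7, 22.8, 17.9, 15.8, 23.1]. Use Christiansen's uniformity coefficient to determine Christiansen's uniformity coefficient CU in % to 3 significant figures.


Approach: apply Christiansen's uniformity coefficient, CU = (1 - mean_abs_deviation/mean)*100.
mean = 19.367 mm
mean |d_i - mean| = 2.3259 mm
CU = (1 - 2.3259/19.367)*100 = 88.0 %
Therefore Christiansen's uniformity coefficient CU = 88.0 %.


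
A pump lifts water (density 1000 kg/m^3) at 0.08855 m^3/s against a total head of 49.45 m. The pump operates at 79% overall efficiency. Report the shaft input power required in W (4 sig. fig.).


Approach: apply hydraulic power then efficiency conversion, P = rho*g*Q*H; P_in = P/eta.
Step 1 — hydraulic power (P = rho*g*Q*H):
  P = 1000 * 9.81 * 0.08855 * 49.45 = 42956.0 W
Step 2 — input power: P_in = P/eta = 42956.0 / 0.79 = 54370 W
Therefore the shaft input power required = 54370 W.


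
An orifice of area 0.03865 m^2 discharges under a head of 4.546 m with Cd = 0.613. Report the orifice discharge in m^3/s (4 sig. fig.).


Approach: apply the orifice equation, Q = Cd*A*sqrt(2*g*h).
Q = 0.613 * 0.03865 * sqrt(2*9.81*4.546) = 0.2238 m^3/s
Therefore the orifice discharge = 0.2238 m^3/s.


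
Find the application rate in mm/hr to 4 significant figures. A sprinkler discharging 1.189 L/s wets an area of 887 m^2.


Approach: apply the application rate relation, rate = (Q/A)*3600.
rate = (1.189 / 887) * 3600 = 4.826 mm/hr
Therefore the application rate = 4.826 mm/hr.


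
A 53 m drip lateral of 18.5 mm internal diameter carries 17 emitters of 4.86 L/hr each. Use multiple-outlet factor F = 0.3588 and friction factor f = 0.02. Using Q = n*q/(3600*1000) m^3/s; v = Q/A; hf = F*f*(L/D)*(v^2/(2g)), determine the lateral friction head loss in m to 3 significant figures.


Q = 17*4.86/(3600*1000) = 2.2950e-05 m^3/s
A = pi*(18.5e-3/2)^2 = 2.6880e-04 m^2, so v = Q/A = 0.085379 m/s
hf = 0.3588*0.02*(53/0.0185)*(0.085379^2/(2*9.81)) = 0.00764 m
Therefore the lateral friction head loss = 0.00764 m.


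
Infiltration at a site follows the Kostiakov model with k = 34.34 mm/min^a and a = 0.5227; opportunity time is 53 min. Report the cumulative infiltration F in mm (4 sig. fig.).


Approach: apply the Kostiakov infiltration equation, F = k*t^a.
F = 34.34 * 53^0.5227 = 273.6 mm
Therefore the cumulative infiltration F = 273.6 mm.


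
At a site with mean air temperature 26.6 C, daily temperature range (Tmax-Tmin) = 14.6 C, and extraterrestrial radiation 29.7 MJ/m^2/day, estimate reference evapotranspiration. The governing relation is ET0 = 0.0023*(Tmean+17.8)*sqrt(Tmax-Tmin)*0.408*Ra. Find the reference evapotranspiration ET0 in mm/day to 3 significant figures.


ET0 = 0.0023*(26.6+17.8)*sqrt(14.6)*0.408*29.7 = 4.73 mm/day
Therefore the reference evapotranspiration ET0 = 4.73 mm/day.


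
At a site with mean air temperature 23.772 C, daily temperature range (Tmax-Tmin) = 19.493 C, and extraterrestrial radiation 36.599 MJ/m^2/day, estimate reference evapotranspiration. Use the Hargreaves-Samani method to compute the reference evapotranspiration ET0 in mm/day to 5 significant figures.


Approach: apply the Hargreaves-Samani method, ET0 = 0.0023*(Tmean+17.8)*sqrt(Tmax-Tmin)*0.408*Ra.
ET0 = 0.0023*(23.772+17.8)*sqrt(19.493)*0.408*36.599 = 6.3037 mm/day
Therefore the reference evapotranspiration ET0 = 6.3037 mm/day.


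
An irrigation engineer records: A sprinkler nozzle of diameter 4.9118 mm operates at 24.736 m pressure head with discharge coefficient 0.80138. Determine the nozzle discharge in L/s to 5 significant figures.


Approach: apply the orifice equation, Q = Cd*A*sqrt(2*g*h), A = pi*(d/2)^2.
A = pi*(4.9118e-3/2)^2 = 1.894834e-05 m^2
Q = 0.80138 * 1.894834e-05 * sqrt(2*9.81*24.736) * 1000 = 0.33452 L/s
Therefore the nozzle discharge = 0.33452 L/s.


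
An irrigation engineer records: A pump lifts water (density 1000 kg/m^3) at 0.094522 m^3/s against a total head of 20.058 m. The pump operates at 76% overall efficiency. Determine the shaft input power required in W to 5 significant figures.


Approach: apply hydraulic power then efficiency conversion, P = rho*g*Q*H; P_in = P/eta.
Step 1 — hydraulic power (P = rho*g*Q*H):
  P = 1000 * 9.81 * 0.094522 * 20.058 = 18599.00 W
Step 2 — input power: P_in = P/eta = 18599.00 / 0.76 = 24472 W
Therefore the shaft input power required = 24472 W.


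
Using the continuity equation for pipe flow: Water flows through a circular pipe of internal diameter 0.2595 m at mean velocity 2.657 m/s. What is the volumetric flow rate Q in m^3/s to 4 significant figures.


Approach: apply the continuity equation for pipe flow, Q = A * v with A = pi*(D/2)^2.
A = pi*(0.2595/2)^2 = 0.0528889 m^2
Q = 0.0528889 * 2.657 = 0.1405 m^3/s
Therefore the volumetric flow rate Q = 0.1405 m^3/s.


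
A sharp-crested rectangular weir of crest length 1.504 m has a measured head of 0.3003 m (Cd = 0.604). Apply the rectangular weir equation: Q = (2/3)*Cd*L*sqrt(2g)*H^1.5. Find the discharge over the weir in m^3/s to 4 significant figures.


Q = (2/3)*0.604*1.504*sqrt(2*9.81)*0.3003^1.5 = 0.4414 m^3/s
Therefore the discharge over the weir = 0.4414 m^3/s.


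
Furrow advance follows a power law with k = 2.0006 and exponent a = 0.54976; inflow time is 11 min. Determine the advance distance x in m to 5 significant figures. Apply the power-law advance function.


Approach: apply the power-law advance function, x = k*t^a.
x = 2.0006 * 11^0.54976 = 7.4761 m
Therefore the advance distance x = 7.4761 m.


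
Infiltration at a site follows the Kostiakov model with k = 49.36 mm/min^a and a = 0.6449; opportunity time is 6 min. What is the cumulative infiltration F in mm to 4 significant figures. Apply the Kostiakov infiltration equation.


Approach: apply the Kostiakov infiltration equation, F = k*t^a.
F = 49.36 * 6^0.6449 = 156.7 mm
Therefore the cumulative infiltration F = 156.7 mm.


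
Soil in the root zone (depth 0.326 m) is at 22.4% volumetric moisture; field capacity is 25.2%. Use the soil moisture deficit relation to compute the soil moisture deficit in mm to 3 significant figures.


Approach: apply the soil moisture deficit relation, SMD = (FC - theta)/100 * depth * 1000.
SMD = (25.2 - 22.4)/100 * 0.326 * 1000 = 9.13 mm
Therefore the soil moisture deficit = 9.13 mm.


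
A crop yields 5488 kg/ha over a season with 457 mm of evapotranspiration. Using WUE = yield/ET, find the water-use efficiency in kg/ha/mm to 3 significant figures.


WUE = 5488 / 457 = 12.0 kg/ha/mm
Therefore the water-use efficiency = 12.0 kg/ha/mm.


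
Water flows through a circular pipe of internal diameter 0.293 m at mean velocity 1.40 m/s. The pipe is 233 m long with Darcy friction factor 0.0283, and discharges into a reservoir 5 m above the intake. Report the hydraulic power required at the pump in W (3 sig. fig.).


Approach: apply continuity + Darcy-Weisbach + hydraulic power, Q = A*v; hf = f*(L/D)*(v^2/(2g)); H = static + hf; P = rho*g*Q*H.
Step 1 — flow rate (continuity, Q = A*v):
  A = pi*(0.293/2)^2 = 0.067426 m^2
  Q = 0.067426 * 1.40 = 0.094396 m^3/s
Step 2 — friction head loss (Darcy-Weisbach):
  hf = 0.0283 * (233/0.293) * (1.40^2 / (2*9.81))
  hf = 2.2482 m
Step 3 — total head: H = 5 + 2.2482 = 7.2482 m
Step 4 — hydraulic power (P = rho*g*Q*H):
  P = 1000 * 9.81 * 0.094396 * 7.2482 = 6710 W
Therefore the hydraulic power required at the pump = 6710 W.


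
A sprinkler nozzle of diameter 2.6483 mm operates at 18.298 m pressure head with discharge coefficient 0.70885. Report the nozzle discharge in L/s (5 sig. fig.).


Approach: apply the orifice equation, Q = Cd*A*sqrt(2*g*h), A = pi*(d/2)^2.
A = pi*(2.6483e-3/2)^2 = 5.508384e-06 m^2
Q = 0.70885 * 5.508384e-06 * sqrt(2*9.81*18.298) * 1000 = 0.073983 L/s
Therefore the nozzle discharge = 0.073983 L/s.


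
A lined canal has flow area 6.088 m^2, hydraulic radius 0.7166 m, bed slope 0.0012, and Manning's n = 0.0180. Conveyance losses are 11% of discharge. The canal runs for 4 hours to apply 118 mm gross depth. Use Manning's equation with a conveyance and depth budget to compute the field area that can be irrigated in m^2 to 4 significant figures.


Approach: apply Manning's equation with a conveyance and depth budget, Q = (1/n)*A*R^(2/3)*S^(1/2); Q_field = Q*(1-loss); Area = Q_field*t/(d/1000).
Step 1 — canal discharge (Manning's equation):
  Q = (1/0.0180) * 6.088 * 0.7166^(2/3) * 0.0012^(1/2) = 9.38233 m^3/s
Step 2 — delivered flow: Q_field = 9.38233*(1 - 11/100) = 8.35027 m^3/s
Step 3 — volume delivered: V = 8.35027 * 4*3600 = 120244 m^3
Step 4 — area served: A = V / (depth/1000) = 120244 / 0.118 = 1019000 m^2
Therefore the field area that can be irrigated = 1019000 m^2.


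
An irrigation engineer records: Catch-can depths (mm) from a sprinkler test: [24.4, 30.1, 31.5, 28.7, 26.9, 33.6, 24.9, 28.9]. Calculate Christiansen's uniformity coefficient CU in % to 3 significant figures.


Approach: apply Christiansen's uniformity coefficient, CU = (1 - mean_abs_deviation/mean)*100.
mean = 28.625 mm
mean |d_i - mean| = 2.4188 mm
CU = (1 - 2.4188/28.625)*100 = 91.6 %
Therefore Christiansen's uniformity coefficient CU = 91.6 %.


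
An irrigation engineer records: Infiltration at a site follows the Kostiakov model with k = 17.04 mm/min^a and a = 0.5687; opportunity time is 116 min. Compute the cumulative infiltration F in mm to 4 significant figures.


Approach: apply the Kostiakov infiltration equation, F = k*t^a.
F = 17.04 * 116^0.5687 = 254.4 mm
Therefore the cumulative infiltration F = 254.4 mm.


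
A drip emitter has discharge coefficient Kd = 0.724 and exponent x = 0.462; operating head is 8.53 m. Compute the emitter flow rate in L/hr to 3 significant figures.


Approach: apply the emitter characteristic equation, q = Kd * h^x.
q = 0.724 * 8.53^0.462 = 1.95 L/hr
Therefore the emitter flow rate = 1.95 L/hr.


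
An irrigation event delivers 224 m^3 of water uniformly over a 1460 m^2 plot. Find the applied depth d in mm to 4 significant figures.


Approach: apply depth from volume over area, d = (V/A)*1000.
d = (224 / 1460) * 1000 = 153.4 mm
Therefore the applied depth d = 153.4 mm.


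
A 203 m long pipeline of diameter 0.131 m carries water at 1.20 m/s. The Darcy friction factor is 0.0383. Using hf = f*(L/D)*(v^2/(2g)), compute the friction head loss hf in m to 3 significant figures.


hf = 0.0383 * (203/0.131) * (1.20^2 / (2*9.81))
hf = 4.36 m
Therefore the friction head loss hf = 4.36 m.


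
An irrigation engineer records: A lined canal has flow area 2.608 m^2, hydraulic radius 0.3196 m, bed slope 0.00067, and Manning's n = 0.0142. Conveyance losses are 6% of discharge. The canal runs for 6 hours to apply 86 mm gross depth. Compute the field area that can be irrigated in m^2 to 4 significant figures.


Approach: apply Manning's equation with a conveyance and depth budget, Q = (1/n)*A*R^(2/3)*S^(1/2); Q_field = Q*(1-loss); Area = Q_field*t/(d/1000).
Step 1 — canal discharge (Manning's equation):
  Q = (1/0.0142) * 2.608 * 0.3196^(2/3) * 0.00067^(1/2) = 2.22226 m^3/s
Step 2 — delivered flow: Q_field = 2.22226*(1 - 6/100) = 2.08892 m^3/s
Step 3 — volume delivered: V = 2.08892 * 6*3600 = 45120.7 m^3
Step 4 — area served: A = V / (depth/1000) = 45120.7 / 0.086 = 524700 m^2
Therefore the field area that can be irrigated = 524700 m^2.


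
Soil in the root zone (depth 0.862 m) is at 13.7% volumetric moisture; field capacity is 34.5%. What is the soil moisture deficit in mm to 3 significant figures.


Approach: apply the soil moisture deficit relation, SMD = (FC - theta)/100 * depth * 1000.
SMD = (34.5 - 13.7)/100 * 0.862 * 1000 = 179 mm
Therefore the soil moisture deficit = 179 mm.


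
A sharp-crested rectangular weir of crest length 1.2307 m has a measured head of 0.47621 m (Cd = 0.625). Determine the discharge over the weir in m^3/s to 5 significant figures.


Approach: apply the rectangular weir equation, Q = (2/3)*Cd*L*sqrt(2g)*H^1.5.
Q = (2/3)*0.625*1.2307*sqrt(2*9.81)*0.47621^1.5 = 0.74643 m^3/s
Therefore the discharge over the weir = 0.74643 m^3/s.


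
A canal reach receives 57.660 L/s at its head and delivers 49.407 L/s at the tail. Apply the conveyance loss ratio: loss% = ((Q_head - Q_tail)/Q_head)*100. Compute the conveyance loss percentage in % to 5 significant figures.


loss = ((57.660 - 49.407)/57.660)*100 = 14.313 %
Therefore the conveyance loss percentage = 14.313 %.


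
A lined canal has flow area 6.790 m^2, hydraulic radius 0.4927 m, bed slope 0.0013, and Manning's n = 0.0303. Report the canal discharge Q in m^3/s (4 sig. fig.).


Approach: apply Manning's equation, Q = (1/n)*A*R^(2/3)*S^(1/2).
Q = (1/0.0303) * 6.790 * 0.4927^(2/3) * 0.0013^(1/2) = 5.040 m^3/s
Therefore the canal discharge Q = 5.040 m^3/s.


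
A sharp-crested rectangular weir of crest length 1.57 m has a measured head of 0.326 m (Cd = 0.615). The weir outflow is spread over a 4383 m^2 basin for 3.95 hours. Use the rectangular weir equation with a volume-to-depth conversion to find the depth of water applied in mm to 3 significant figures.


Approach: apply the rectangular weir equation with a volume-to-depth conversion, Q = (2/3)*Cd*L*sqrt(2g)*H^1.5; d = Q*t/A * 1000.
Step 1 — weir discharge:
  Q = (2/3)*0.615*1.57*sqrt(2*9.81)*0.326^1.5 = 0.53071 m^3/s
Step 2 — volume: V = 0.53071 * 3.95*3600 = 7546.7 m^3
Step 3 — depth: d = V/A * 1000 = 7546.7/4383 * 1000 = 1720 mm
Therefore the depth of water applied = 1720 mm.


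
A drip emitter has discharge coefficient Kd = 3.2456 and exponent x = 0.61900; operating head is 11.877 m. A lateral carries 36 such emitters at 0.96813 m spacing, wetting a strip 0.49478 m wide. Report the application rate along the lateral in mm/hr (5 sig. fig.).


Approach: apply the emitter equation with a lateral mass balance, q = Kd*h^x; Q = n*q; rate = Q/(n*spacing*width).
Step 1 — single emitter flow (q = Kd*h^x):
  q = 3.2456 * 11.877^0.61900 = 15.01545 L/hr
Step 2 — total lateral flow: Q = 36 * 15.01545 = 540.5564 L/hr
Step 3 — wetted area: A = 36 * 0.96813 * 0.49478 = 17.24441 m^2
Step 4 — application rate: Q/A = 540.5564/17.24441 = 31.347 mm/hr
Therefore the application rate along the lateral = 31.347 mm/hr.


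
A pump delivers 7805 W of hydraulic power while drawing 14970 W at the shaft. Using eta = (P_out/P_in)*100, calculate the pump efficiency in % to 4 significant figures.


eta = (7805 / 14970) * 100 = 52.14 %
Therefore the pump efficiency = 52.14 %.


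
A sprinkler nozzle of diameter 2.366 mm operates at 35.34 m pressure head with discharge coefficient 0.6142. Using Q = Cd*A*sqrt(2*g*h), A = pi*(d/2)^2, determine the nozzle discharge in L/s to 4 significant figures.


A = pi*(2.366e-3/2)^2 = 4.39662e-06 m^2
Q = 0.6142 * 4.39662e-06 * sqrt(2*9.81*35.34) * 1000 = 0.07111 L/s
Therefore the nozzle discharge = 0.07111 L/s.


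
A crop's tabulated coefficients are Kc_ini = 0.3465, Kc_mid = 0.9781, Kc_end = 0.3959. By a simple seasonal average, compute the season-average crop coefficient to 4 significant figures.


Approach: apply a simple seasonal average, Kc_avg = (Kc_ini + Kc_mid + Kc_end)/3.
Kc_avg = (0.3465 + 0.9781 + 0.3959)/3 = 0.5735
Therefore the season-average crop coefficient = 0.5735.


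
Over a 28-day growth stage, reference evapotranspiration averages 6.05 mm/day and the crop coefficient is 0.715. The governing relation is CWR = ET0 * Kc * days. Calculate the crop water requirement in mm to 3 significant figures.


CWR = 6.05 * 0.715 * 28 = 121 mm
Therefore the crop water requirement = 121 mm.


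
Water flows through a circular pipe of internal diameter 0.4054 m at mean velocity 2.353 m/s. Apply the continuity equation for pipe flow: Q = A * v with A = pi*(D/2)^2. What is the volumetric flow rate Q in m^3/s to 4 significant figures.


A = pi*(0.4054/2)^2 = 0.129080 m^2
Q = 0.129080 * 2.353 = 0.3037 m^3/s
Therefore the volumetric flow rate Q = 0.3037 m^3/s.


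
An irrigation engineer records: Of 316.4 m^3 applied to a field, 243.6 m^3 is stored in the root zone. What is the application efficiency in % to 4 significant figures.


Approach: apply the application efficiency ratio, Ea = (stored/applied)*100.
Ea = (243.6/316.4)*100 = 76.99 %
Therefore the application efficiency = 76.99 %.


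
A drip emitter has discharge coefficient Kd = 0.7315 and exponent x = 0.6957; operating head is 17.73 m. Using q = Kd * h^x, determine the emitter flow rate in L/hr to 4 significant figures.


q = 0.7315 * 17.73^0.6957 = 5.407 L/hr
Therefore the emitter flow rate = 5.407 L/hr.


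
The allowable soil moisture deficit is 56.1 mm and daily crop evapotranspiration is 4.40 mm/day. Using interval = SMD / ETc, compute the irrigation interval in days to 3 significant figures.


interval = 56.1 / 4.40 = 12.8 days
Therefore the irrigation interval = 12.8 days.


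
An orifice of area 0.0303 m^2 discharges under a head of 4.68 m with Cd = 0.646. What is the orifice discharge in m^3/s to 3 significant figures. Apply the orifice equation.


Approach: apply the orifice equation, Q = Cd*A*sqrt(2*g*h).
Q = 0.646 * 0.0303 * sqrt(2*9.81*4.68) = 0.188 m^3/s
Therefore the orifice discharge = 0.188 m^3/s.


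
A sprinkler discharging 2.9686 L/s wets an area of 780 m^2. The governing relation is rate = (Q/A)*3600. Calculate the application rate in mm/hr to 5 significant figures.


rate = (2.9686 / 780) * 3600 = 13.701 mm/hr
Therefore the application rate = 13.701 mm/hr.


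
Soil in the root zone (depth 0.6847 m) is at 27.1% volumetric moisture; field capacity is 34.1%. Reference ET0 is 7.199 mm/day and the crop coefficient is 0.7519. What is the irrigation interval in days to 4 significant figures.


Approach: apply soil-water budget scheduling, SMD = (FC-theta)/100*depth*1000; ETc = ET0*Kc; interval = SMD/ETc.
Step 1 — soil moisture deficit:
  SMD = (34.1 - 27.1)/100 * 0.6847 * 1000 = 47.9290 mm
Step 2 — daily crop ET (ETc = ET0*Kc):
  ETc = 7.199 * 0.7519 = 5.41293 mm/day
Step 3 — irrigation interval (SMD/ETc):
  interval = 47.9290 / 5.41293 = 8.855 days
Therefore the irrigation interval = 8.855 days.


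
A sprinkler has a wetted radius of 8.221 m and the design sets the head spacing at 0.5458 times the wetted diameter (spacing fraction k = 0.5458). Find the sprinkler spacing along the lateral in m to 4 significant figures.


Approach: apply the sprinkler spacing rule (spacing as a fraction of wetted diameter), S = k*(2*R).
S = 0.5458 * (2 * 8.221) = 8.974 m
Therefore the sprinkler spacing along the lateral = 8.974 m.


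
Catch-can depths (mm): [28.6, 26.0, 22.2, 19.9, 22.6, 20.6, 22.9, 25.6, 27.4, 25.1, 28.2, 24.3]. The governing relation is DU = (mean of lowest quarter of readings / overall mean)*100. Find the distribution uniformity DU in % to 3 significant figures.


sorted lowest 3 of 12: [19.9, 20.6, 22.2] -> mean = 20.900 mm
overall mean = 24.450 mm
DU = (20.900/24.450)*100 = 85.5 %
Therefore the distribution uniformity DU = 85.5 %.


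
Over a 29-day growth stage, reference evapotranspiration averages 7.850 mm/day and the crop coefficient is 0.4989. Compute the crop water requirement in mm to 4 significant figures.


Approach: apply the crop water requirement relation, CWR = ET0 * Kc * days.
CWR = 7.850 * 0.4989 * 29 = 113.6 mm
Therefore the crop water requirement = 113.6 mm.


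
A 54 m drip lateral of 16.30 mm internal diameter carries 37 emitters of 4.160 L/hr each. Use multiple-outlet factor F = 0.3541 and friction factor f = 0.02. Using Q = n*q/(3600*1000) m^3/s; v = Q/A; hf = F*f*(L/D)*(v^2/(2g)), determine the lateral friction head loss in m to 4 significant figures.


Q = 37*4.160/(3600*1000) = 4.27556e-05 m^3/s
A = pi*(16.30e-3/2)^2 = 2.08672e-04 m^2, so v = Q/A = 0.204893 m/s
hf = 0.3541*0.02*(54/0.01630)*(0.204893^2/(2*9.81)) = 0.05020 m
Therefore the lateral friction head loss = 0.05020 m.


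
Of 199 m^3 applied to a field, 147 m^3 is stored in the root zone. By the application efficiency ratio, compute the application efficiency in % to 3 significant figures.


Approach: apply the application efficiency ratio, Ea = (stored/applied)*100.
Ea = (147/199)*100 = 73.9 %
Therefore the application efficiency = 73.9 %.


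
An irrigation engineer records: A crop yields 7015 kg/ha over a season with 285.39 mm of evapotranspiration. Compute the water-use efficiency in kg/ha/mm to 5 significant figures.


Approach: apply the water-use efficiency ratio, WUE = yield/ET.
WUE = 7015 / 285.39 = 24.580 kg/ha/mm
Therefore the water-use efficiency = 24.580 kg/ha/mm.


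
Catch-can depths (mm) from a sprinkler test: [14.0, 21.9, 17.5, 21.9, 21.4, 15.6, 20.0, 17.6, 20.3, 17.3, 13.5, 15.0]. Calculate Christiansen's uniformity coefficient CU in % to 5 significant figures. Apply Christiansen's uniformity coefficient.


Approach: apply Christiansen's uniformity coefficient, CU = (1 - mean_abs_deviation/mean)*100.
mean = 18.00000 mm
mean |d_i - mean| = 2.583333 mm
CU = (1 - 2.583333/18.00000)*100 = 85.648 %
Therefore Christiansen's uniformity coefficient CU = 85.648 %.


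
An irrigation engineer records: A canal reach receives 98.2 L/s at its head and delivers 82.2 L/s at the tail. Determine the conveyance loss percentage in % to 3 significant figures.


Approach: apply the conveyance loss ratio, loss% = ((Q_head - Q_tail)/Q_head)*100.
loss = ((98.2 - 82.2)/98.2)*100 = 16.3 %
Therefore the conveyance loss percentage = 16.3 %.


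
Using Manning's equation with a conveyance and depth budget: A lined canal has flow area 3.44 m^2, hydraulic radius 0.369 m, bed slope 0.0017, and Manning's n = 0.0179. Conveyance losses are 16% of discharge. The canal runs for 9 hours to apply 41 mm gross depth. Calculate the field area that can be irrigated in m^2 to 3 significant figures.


Approach: apply Manning's equation with a conveyance and depth budget, Q = (1/n)*A*R^(2/3)*S^(1/2); Q_field = Q*(1-loss); Area = Q_field*t/(d/1000).
Step 1 — canal discharge (Manning's equation):
  Q = (1/0.0179) * 3.44 * 0.369^(2/3) * 0.0017^(1/2) = 4.0764 m^3/s
Step 2 — delivered flow: Q_field = 4.0764*(1 - 16/100) = 3.4242 m^3/s
Step 3 — volume delivered: V = 3.4242 * 9*3600 = 110940 m^3
Step 4 — area served: A = V / (depth/1000) = 110940 / 0.041 = 2710000 m^2
Therefore the field area that can be irrigated = 2710000 m^2.


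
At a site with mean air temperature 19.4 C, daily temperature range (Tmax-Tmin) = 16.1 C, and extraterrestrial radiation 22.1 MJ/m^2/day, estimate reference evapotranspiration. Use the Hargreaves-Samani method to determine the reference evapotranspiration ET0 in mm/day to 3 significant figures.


Approach: apply the Hargreaves-Samani method, ET0 = 0.0023*(Tmean+17.8)*sqrt(Tmax-Tmin)*0.408*Ra.
ET0 = 0.0023*(19.4+17.8)*sqrt(16.1)*0.408*22.1 = 3.10 mm/day
Therefore the reference evapotranspiration ET0 = 3.10 mm/day.


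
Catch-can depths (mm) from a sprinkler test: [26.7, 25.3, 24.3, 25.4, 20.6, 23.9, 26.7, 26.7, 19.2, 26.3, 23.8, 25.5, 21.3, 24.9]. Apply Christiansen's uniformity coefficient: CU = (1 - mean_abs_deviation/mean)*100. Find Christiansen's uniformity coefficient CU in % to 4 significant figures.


mean = 24.3286 mm
mean |d_i - mean| = 1.83878 mm
CU = (1 - 1.83878/24.3286)*100 = 92.44 %
Therefore Christiansen's uniformity coefficient CU = 92.44 %.


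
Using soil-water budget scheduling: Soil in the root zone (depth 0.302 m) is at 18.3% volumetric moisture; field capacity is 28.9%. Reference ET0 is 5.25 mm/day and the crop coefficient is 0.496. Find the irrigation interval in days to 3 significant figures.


Approach: apply soil-water budget scheduling, SMD = (FC-theta)/100*depth*1000; ETc = ET0*Kc; interval = SMD/ETc.
Step 1 — soil moisture deficit:
  SMD = (28.9 - 18.3)/100 * 0.302 * 1000 = 32.012 mm
Step 2 — daily crop ET (ETc = ET0*Kc):
  ETc = 5.25 * 0.496 = 2.6040 mm/day
Step 3 — irrigation interval (SMD/ETc):
  interval = 32.012 / 2.6040 = 12.3 days
Therefore the irrigation interval = 12.3 days.


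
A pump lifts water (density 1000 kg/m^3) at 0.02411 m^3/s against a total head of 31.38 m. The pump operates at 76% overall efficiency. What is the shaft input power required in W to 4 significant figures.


Approach: apply hydraulic power then efficiency conversion, P = rho*g*Q*H; P_in = P/eta.
Step 1 — hydraulic power (P = rho*g*Q*H):
  P = 1000 * 9.81 * 0.02411 * 31.38 = 7421.97 W
Step 2 — input power: P_in = P/eta = 7421.97 / 0.76 = 9766 W
Therefore the shaft input power required = 9766 W.


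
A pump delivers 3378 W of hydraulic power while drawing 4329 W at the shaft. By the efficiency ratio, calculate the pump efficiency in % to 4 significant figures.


Approach: apply the efficiency ratio, eta = (P_out/P_in)*100.
eta = (3378 / 4329) * 100 = 78.03 %
Therefore the pump efficiency = 78.03 %.


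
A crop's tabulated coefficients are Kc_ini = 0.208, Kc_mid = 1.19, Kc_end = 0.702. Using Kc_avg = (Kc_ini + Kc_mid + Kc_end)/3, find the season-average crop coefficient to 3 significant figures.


Kc_avg = (0.208 + 1.19 + 0.702)/3 = 0.700
Therefore the season-average crop coefficient = 0.700.


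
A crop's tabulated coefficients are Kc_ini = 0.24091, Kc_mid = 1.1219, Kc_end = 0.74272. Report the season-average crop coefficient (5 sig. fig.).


Approach: apply a simple seasonal average, Kc_avg = (Kc_ini + Kc_mid + Kc_end)/3.
Kc_avg = (0.24091 + 1.1219 + 0.74272)/3 = 0.70184
Therefore the season-average crop coefficient = 0.70184.


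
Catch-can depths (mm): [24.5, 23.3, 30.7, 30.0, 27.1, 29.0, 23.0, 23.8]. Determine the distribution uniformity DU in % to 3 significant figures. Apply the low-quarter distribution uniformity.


Approach: apply the low-quarter distribution uniformity, DU = (mean of lowest quarter of readings / overall mean)*100.
sorted lowest 2 of 8: [23.0, 23.3] -> mean = 23.150 mm
overall mean = 26.425 mm
DU = (23.150/26.425)*100 = 87.6 %
Therefore the distribution uniformity DU = 87.6 %.


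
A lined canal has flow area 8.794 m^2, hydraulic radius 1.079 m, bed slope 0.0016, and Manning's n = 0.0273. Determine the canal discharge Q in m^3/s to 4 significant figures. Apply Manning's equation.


Approach: apply Manning's equation, Q = (1/n)*A*R^(2/3)*S^(1/2).
Q = (1/0.0273) * 8.794 * 1.079^(2/3) * 0.0016^(1/2) = 13.55 m^3/s
Therefore the canal discharge Q = 13.55 m^3/s.


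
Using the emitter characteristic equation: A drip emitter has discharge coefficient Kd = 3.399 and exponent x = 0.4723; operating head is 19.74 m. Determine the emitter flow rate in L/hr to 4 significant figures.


Approach: apply the emitter characteristic equation, q = Kd * h^x.
q = 3.399 * 19.74^0.4723 = 13.90 L/hr
Therefore the emitter flow rate = 13.90 L/hr.


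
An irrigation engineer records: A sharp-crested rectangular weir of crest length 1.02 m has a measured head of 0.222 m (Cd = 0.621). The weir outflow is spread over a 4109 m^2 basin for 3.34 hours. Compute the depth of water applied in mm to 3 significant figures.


Approach: apply the rectangular weir equation with a volume-to-depth conversion, Q = (2/3)*Cd*L*sqrt(2g)*H^1.5; d = Q*t/A * 1000.
Step 1 — weir discharge:
  Q = (2/3)*0.621*1.02*sqrt(2*9.81)*0.222^1.5 = 0.19565 m^3/s
Step 2 — volume: V = 0.19565 * 3.34*3600 = 2352.5 m^3
Step 3 — depth: d = V/A * 1000 = 2352.5/4109 * 1000 = 573 mm
Therefore the depth of water applied = 573 mm.


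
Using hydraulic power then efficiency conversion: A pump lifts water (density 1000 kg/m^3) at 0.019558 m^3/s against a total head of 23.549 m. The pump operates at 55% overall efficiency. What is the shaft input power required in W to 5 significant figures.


Approach: apply hydraulic power then efficiency conversion, P = rho*g*Q*H; P_in = P/eta.
Step 1 — hydraulic power (P = rho*g*Q*H):
  P = 1000 * 9.81 * 0.019558 * 23.549 = 4518.205 W
Step 2 — input power: P_in = P/eta = 4518.205 / 0.55 = 8214.9 W
Therefore the shaft input power required = 8214.9 W.


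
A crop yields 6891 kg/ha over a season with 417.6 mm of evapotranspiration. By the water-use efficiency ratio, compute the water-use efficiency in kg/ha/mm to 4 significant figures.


Approach: apply the water-use efficiency ratio, WUE = yield/ET.
WUE = 6891 / 417.6 = 16.50 kg/ha/mm
Therefore the water-use efficiency = 16.50 kg/ha/mm.


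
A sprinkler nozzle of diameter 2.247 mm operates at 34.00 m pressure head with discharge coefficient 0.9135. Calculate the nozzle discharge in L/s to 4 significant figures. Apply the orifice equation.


Approach: apply the orifice equation, Q = Cd*A*sqrt(2*g*h), A = pi*(d/2)^2.
A = pi*(2.247e-3/2)^2 = 3.96548e-06 m^2
Q = 0.9135 * 3.96548e-06 * sqrt(2*9.81*34.00) * 1000 = 0.09356 L/s
Therefore the nozzle discharge = 0.09356 L/s.


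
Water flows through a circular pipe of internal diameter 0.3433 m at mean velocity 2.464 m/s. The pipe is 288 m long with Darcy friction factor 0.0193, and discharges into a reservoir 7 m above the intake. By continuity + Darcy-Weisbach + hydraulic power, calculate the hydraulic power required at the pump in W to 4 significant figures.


Approach: apply continuity + Darcy-Weisbach + hydraulic power, Q = A*v; hf = f*(L/D)*(v^2/(2g)); H = static + hf; P = rho*g*Q*H.
Step 1 — flow rate (continuity, Q = A*v):
  A = pi*(0.3433/2)^2 = 0.0925630 m^2
  Q = 0.0925630 * 2.464 = 0.228075 m^3/s
Step 2 — friction head loss (Darcy-Weisbach):
  hf = 0.0193 * (288/0.3433) * (2.464^2 / (2*9.81))
  hf = 5.01024 m
Step 3 — total head: H = 7 + 5.01024 = 12.0102 m
Step 4 — hydraulic power (P = rho*g*Q*H):
  P = 1000 * 9.81 * 0.228075 * 12.0102 = 26870 W
Therefore the hydraulic power required at the pump = 26870 W.


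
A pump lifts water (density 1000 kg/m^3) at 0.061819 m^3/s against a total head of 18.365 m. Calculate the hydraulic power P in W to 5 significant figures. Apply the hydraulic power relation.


Approach: apply the hydraulic power relation, P = rho*g*Q*H.
P = 1000 * 9.81 * 0.061819 * 18.365 = 11137 W
Therefore the hydraulic power P = 11137 W.


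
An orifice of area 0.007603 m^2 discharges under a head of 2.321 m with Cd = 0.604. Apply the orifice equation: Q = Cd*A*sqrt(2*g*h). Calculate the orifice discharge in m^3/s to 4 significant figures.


Q = 0.604 * 0.007603 * sqrt(2*9.81*2.321) = 0.03099 m^3/s
Therefore the orifice discharge = 0.03099 m^3/s.


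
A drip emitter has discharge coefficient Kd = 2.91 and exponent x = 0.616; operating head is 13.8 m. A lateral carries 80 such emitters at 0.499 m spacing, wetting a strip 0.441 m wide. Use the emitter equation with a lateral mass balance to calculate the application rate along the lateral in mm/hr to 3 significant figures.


Approach: apply the emitter equation with a lateral mass balance, q = Kd*h^x; Q = n*q; rate = Q/(n*spacing*width).
Step 1 — single emitter flow (q = Kd*h^x):
  q = 2.91 * 13.8^0.616 = 14.657 L/hr
Step 2 — total lateral flow: Q = 80 * 14.657 = 1172.6 L/hr
Step 3 — wetted area: A = 80 * 0.499 * 0.441 = 17.605 m^2
Step 4 — application rate: Q/A = 1172.6/17.605 = 66.6 mm/hr
Therefore the application rate along the lateral = 66.6 mm/hr.


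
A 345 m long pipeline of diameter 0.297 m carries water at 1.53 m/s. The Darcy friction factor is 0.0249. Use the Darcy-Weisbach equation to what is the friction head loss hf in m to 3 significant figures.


Approach: apply the Darcy-Weisbach equation, hf = f*(L/D)*(v^2/(2g)).
hf = 0.0249 * (345/0.297) * (1.53^2 / (2*9.81))
hf = 3.45 m
Therefore the friction head loss hf = 3.45 m.


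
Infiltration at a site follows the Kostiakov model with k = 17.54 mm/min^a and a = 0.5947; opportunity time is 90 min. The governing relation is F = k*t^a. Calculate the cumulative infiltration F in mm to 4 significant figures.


F = 17.54 * 90^0.5947 = 254.8 mm
Therefore the cumulative infiltration F = 254.8 mm.


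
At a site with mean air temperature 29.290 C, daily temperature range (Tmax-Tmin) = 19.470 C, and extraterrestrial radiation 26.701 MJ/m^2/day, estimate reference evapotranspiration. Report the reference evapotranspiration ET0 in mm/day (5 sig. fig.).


Approach: apply the Hargreaves-Samani method, ET0 = 0.0023*(Tmean+17.8)*sqrt(Tmax-Tmin)*0.408*Ra.
ET0 = 0.0023*(29.290+17.8)*sqrt(19.470)*0.408*26.701 = 5.2063 mm/day
Therefore the reference evapotranspiration ET0 = 5.2063 mm/day.


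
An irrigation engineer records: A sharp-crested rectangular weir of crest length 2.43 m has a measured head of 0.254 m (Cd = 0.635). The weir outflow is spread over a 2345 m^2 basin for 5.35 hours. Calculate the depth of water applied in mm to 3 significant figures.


Approach: apply the rectangular weir equation with a volume-to-depth conversion, Q = (2/3)*Cd*L*sqrt(2g)*H^1.5; d = Q*t/A * 1000.
Step 1 — weir discharge:
  Q = (2/3)*0.635*2.43*sqrt(2*9.81)*0.254^1.5 = 0.58330 m^3/s
Step 2 — volume: V = 0.58330 * 5.35*3600 = 11234 m^3
Step 3 — depth: d = V/A * 1000 = 11234/2345 * 1000 = 4790 mm
Therefore the depth of water applied = 4790 mm.


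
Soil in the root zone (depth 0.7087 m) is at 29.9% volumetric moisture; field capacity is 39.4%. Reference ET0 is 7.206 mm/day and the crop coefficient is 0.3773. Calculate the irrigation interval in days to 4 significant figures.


Approach: apply soil-water budget scheduling, SMD = (FC-theta)/100*depth*1000; ETc = ET0*Kc; interval = SMD/ETc.
Step 1 — soil moisture deficit:
  SMD = (39.4 - 29.9)/100 * 0.7087 * 1000 = 67.3265 mm
Step 2 — daily crop ET (ETc = ET0*Kc):
  ETc = 7.206 * 0.3773 = 2.71882 mm/day
Step 3 — irrigation interval (SMD/ETc):
  interval = 67.3265 / 2.71882 = 24.76 days
Therefore the irrigation interval = 24.76 days.


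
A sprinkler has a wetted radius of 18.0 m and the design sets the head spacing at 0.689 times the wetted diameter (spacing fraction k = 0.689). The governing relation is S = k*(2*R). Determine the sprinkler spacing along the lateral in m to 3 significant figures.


S = 0.689 * (2 * 18.0) = 24.8 m
Therefore the sprinkler spacing along the lateral = 24.8 m.


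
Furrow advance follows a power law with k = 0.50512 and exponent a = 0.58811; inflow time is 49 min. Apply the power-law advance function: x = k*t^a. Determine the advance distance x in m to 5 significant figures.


x = 0.50512 * 49^0.58811 = 4.9821 m
Therefore the advance distance x = 4.9821 m.


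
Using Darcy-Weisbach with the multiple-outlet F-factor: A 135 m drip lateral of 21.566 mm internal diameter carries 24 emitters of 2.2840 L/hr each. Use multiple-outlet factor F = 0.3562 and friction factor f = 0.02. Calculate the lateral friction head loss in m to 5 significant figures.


Approach: apply Darcy-Weisbach with the multiple-outlet F-factor, Q = n*q/(3600*1000) m^3/s; v = Q/A; hf = F*f*(L/D)*(v^2/(2g)).
Q = 24*2.2840/(3600*1000) = 1.522667e-05 m^3/s
A = pi*(21.566e-3/2)^2 = 3.652827e-04 m^2, so v = Q/A = 0.04168461 m/s
hf = 0.3562*0.02*(135/0.021566)*(0.04168461^2/(2*9.81)) = 0.0039495 m
Therefore the lateral friction head loss = 0.0039495 m.


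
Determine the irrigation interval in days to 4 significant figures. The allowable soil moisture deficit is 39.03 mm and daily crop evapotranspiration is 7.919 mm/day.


Approach: apply the irrigation interval relation, interval = SMD / ETc.
interval = 39.03 / 7.919 = 4.929 days
Therefore the irrigation interval = 4.929 days.


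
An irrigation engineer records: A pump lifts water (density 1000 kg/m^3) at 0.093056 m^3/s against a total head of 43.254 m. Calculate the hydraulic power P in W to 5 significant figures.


Approach: apply the hydraulic power relation, P = rho*g*Q*H.
P = 1000 * 9.81 * 0.093056 * 43.254 = 39486 W
Therefore the hydraulic power P = 39486 W.


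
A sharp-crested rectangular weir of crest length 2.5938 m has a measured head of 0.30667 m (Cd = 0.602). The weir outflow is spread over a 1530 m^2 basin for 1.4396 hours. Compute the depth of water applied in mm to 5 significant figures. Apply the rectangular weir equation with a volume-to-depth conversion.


Approach: apply the rectangular weir equation with a volume-to-depth conversion, Q = (2/3)*Cd*L*sqrt(2g)*H^1.5; d = Q*t/A * 1000.
Step 1 — weir discharge:
  Q = (2/3)*0.602*2.5938*sqrt(2*9.81)*0.30667^1.5 = 0.7830656 m^3/s
Step 2 — volume: V = 0.7830656 * 1.4396*3600 = 4058.285 m^3
Step 3 — depth: d = V/A * 1000 = 4058.285/1530 * 1000 = 2652.5 mm
Therefore the depth of water applied = 2652.5 mm.


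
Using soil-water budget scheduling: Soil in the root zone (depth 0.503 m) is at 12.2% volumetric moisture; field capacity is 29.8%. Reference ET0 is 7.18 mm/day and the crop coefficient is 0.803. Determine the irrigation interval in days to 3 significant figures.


Approach: apply soil-water budget scheduling, SMD = (FC-theta)/100*depth*1000; ETc = ET0*Kc; interval = SMD/ETc.
Step 1 — soil moisture deficit:
  SMD = (29.8 - 12.2)/100 * 0.503 * 1000 = 88.528 mm
Step 2 — daily crop ET (ETc = ET0*Kc):
  ETc = 7.18 * 0.803 = 5.7655 mm/day
Step 3 — irrigation interval (SMD/ETc):
  interval = 88.528 / 5.7655 = 15.4 days
Therefore the irrigation interval = 15.4 days.


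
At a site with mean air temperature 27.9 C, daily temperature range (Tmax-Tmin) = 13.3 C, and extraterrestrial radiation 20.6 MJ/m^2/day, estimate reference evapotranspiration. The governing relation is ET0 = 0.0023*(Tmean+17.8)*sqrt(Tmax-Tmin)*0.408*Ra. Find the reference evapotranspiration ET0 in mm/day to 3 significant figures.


ET0 = 0.0023*(27.9+17.8)*sqrt(13.3)*0.408*20.6 = 3.22 mm/day
Therefore the reference evapotranspiration ET0 = 3.22 mm/day.


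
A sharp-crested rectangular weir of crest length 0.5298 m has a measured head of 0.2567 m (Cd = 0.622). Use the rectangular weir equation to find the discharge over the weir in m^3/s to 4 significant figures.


Approach: apply the rectangular weir equation, Q = (2/3)*Cd*L*sqrt(2g)*H^1.5.
Q = (2/3)*0.622*0.5298*sqrt(2*9.81)*0.2567^1.5 = 0.1266 m^3/s
Therefore the discharge over the weir = 0.1266 m^3/s.
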